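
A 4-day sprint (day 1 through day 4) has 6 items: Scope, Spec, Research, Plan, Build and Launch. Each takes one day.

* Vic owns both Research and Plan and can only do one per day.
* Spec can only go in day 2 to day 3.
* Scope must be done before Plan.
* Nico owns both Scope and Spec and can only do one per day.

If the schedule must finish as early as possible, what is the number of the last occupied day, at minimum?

The precedence chain requires at least 2 distinct days.
2 works (last occupied day: day 2): for example Launch -> day 1; Research -> day 1; Spec -> day 2; Build -> day 1; Scope -> day 1; Plan -> day 2.

2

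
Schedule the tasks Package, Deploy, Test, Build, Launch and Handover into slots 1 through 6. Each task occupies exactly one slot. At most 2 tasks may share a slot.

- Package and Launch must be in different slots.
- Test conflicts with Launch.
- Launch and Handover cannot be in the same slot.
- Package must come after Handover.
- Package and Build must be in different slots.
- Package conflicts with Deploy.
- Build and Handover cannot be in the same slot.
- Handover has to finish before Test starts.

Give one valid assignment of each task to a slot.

Deploy=1; Package=2; Test=2; Launch=3; Build=3; Handover=1

Checking: Handover(1) before Test(2); Handover(1) before Package(2); Package(2) != Build(3); Test(2) != Launch(3); Package(2) != Deploy(1); Launch(3) != Handover(1); Package(2) != Launch(3); Build(3) != Handover(1); max 2 per slot (cap 2).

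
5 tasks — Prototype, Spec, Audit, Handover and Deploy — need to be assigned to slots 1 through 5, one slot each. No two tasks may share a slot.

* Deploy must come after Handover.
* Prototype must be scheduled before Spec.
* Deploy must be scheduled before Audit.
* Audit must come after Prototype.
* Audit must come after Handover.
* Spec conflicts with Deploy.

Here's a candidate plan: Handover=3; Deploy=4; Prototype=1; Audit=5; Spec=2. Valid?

Yes

No two tasks may share a slot — holds.
Audit must come after Prototype — holds.
Deploy must come after Handover — holds.
Audit must come after Handover — holds.
Deploy must be scheduled before Audit — holds.
Spec conflicts with Deploy — holds.
Prototype must be scheduled before Spec — holds.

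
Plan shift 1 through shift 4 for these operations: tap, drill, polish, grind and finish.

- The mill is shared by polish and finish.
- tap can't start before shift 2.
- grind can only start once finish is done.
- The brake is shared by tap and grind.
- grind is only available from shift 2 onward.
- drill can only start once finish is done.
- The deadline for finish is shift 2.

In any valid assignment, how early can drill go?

Precedence pushes drill to at least shift 2.
drill at shift 2 is achievable: finish -> shift 1; drill -> shift 2; grind -> shift 2; tap -> shift 3; polish -> shift 2.

shift 2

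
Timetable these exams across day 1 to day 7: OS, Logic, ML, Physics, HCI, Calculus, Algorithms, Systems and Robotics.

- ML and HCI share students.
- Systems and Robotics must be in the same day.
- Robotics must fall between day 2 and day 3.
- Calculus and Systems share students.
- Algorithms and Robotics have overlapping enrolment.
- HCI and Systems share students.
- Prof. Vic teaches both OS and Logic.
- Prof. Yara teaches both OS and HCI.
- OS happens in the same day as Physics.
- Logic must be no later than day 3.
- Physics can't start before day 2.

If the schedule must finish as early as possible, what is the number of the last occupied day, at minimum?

Physics can't be placed before day 2, so the schedule must run through at least day 2.
2 works (last occupied day: day 2): for example Logic in day 1, Physics in day 2, Calculus in day 1, HCI in day 1, Systems in day 2, ML in day 2, OS in day 2, Algorithms in day 1, Robotics in day 2.

2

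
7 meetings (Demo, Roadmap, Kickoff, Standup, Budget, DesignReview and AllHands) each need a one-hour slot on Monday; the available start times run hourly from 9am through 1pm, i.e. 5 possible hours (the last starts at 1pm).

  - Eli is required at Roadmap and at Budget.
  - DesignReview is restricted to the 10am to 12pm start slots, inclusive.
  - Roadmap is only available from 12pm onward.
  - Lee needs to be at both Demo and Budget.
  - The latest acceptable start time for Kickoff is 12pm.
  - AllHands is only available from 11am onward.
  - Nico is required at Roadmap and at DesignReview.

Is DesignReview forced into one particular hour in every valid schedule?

DesignReview can be 10am (e.g. Standup in 9am; Roadmap in 12pm; Budget in 10am; Demo in 9am; DesignReview in 10am; Kickoff in 9am; AllHands in 11am) or 11am (e.g. Demo=9am; Budget=10am; Roadmap=12pm; Standup=9am; AllHands=11am; Kickoff=9am; DesignReview=11am).

No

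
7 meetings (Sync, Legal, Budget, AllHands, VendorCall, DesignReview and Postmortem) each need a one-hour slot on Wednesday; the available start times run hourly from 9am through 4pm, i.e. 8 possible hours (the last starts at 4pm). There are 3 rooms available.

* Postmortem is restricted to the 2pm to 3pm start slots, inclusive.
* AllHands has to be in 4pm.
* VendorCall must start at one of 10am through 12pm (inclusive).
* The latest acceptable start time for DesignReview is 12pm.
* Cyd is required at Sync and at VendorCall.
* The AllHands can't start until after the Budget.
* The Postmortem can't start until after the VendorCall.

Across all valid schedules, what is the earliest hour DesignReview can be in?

DesignReview's own window allows nothing later than 12pm.
DesignReview at 9am is achievable: Budget -> 9am; Legal -> 10am; Postmortem -> 2pm; DesignReview -> 9am; AllHands -> 4pm; Sync -> 9am; VendorCall -> 10am.

9am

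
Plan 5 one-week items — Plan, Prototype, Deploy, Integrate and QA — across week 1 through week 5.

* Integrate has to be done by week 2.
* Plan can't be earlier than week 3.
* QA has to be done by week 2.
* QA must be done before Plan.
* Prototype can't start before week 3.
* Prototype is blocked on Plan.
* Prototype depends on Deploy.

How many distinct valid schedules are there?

44

Splitting on Plan: it can be week 3 (28), week 4 (16). Listing each branch's schedules as (Prototype, Deploy, Integrate, QA) by week number:
Plan=week 3: (4,1,1,1) (4,1,1,2) (4,1,2,1) (4,1,2,2) (4,2,1,1) (4,2,1,2) (4,2,2,1) (4,2,2,2) (4,3,1,1) (4,3,1,2) (4,3,2,1) (4,3,2,2) (5,1,1,1) (5,1,1,2) (5,1,2,1) (5,1,2,2) (5,2,1,1) (5,2,1,2) (5,2,2,1) (5,2,2,2) (5,3,1,1) (5,3,1,2) (5,3,2,1) (5,3,2,2) (5,4,1,1) (5,4,1,2) (5,4,2,1) (5,4,2,2) — 28.
Plan=week 4: (5,1,1,1) (5,1,1,2) (5,1,2,1) (5,1,2,2) (5,2,1,1) (5,2,1,2) (5,2,2,1) (5,2,2,2) (5,3,1,1) (5,3,1,2) (5,3,2,1) (5,3,2,2) (5,4,1,1) (5,4,1,2) (5,4,2,1) (5,4,2,2) — 16.
Summing: 28 + 16 = 44.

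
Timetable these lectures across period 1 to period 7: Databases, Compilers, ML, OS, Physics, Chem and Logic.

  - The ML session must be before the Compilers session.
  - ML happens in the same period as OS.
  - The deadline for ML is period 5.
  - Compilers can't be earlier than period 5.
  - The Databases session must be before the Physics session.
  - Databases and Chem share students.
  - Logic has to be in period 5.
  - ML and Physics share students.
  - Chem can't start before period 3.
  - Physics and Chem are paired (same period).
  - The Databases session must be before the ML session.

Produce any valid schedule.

Logic -> period 5; Compilers -> period 5; OS -> period 2; Databases -> period 1; Chem -> period 3; ML -> period 2; Physics -> period 3

Checking: ML(period 2) before Compilers(period 5); Databases(period 1) before Physics(period 3); Databases(period 1) before ML(period 2); ML(period 2) != Physics(period 3); Databases(period 1) != Chem(period 3); Physics = Chem = period 3; ML = OS = period 2; Chem=period 3 in [period 3,period 7]; ML=period 2 in [period 1,period 5]; Logic=period 5 in [period 5,period 5]; Compilers=period 5 in [period 5,period 7].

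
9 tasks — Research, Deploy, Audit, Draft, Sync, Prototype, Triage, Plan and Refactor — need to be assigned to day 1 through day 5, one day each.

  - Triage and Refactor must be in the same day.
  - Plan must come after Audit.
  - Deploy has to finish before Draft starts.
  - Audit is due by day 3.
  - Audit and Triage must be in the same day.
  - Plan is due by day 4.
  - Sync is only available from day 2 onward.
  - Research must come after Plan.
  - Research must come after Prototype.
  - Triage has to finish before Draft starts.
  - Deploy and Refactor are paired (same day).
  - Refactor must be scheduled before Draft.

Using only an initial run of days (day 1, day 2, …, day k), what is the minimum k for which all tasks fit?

The precedence chain requires at least 3 distinct days.
3 works (last occupied day: day 3): for example Sync=day 2; Research=day 3; Plan=day 2; Refactor=day 1; Audit=day 1; Prototype=day 1; Deploy=day 1; Draft=day 2; Triage=day 1.

3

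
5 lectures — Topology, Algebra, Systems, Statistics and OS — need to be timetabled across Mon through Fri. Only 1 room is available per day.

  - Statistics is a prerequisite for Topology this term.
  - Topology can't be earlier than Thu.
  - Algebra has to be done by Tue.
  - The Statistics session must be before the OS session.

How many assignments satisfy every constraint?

Splitting on Topology: it can be Thu (6), Fri (6). Listing each branch's schedules as (Algebra, Systems, Statistics, OS):
Topology=Thu: (Mon,Tue,Wed,Fri) (Mon,Wed,Tue,Fri) (Mon,Fri,Tue,Wed) (Tue,Mon,Wed,Fri) (Tue,Wed,Mon,Fri) (Tue,Fri,Mon,Wed) — 6.
Topology=Fri: (Mon,Tue,Wed,Thu) (Mon,Wed,Tue,Thu) (Mon,Thu,Tue,Wed) (Tue,Mon,Wed,Thu) (Tue,Wed,Mon,Thu) (Tue,Thu,Mon,Wed) — 6.
Summing: 6 + 6 = 12.

12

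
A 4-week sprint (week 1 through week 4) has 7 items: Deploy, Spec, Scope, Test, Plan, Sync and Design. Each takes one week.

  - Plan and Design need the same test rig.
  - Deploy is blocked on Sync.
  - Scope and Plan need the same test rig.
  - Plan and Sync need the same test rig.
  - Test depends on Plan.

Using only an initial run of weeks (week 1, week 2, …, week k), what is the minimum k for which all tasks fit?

The precedence chain requires at least 2 distinct weeks.
Could 2 weeks be enough, i.e. nothing placed later than week 2? No: Test must come after Plan (at week 1 or later) → {week 2}; Plan must come before Test (at week 2 or earlier) → {week 1}; Deploy must come after Sync (at week 1 or later) → {week 2}; Sync must come before Deploy (at week 2 or earlier) → {week 1}; Sync can't share with Plan (week 1) → nothing is left.
So 2 weeks is not enough.
3 works (last occupied week: week 3): for example Test=week 3; Deploy=week 2; Spec=week 1; Design=week 1; Sync=week 1; Scope=week 1; Plan=week 2.

3 weeks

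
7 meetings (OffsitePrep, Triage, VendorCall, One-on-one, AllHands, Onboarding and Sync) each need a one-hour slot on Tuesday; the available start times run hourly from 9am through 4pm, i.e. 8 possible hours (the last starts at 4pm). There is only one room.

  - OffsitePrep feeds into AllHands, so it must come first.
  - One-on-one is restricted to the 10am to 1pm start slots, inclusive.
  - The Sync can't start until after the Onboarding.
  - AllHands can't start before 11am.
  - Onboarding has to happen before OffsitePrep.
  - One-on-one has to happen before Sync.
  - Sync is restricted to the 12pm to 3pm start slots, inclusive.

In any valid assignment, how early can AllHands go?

AllHands is available from 11am.
AllHands at 11am is achievable: VendorCall in 3pm; Triage in 2pm; Onboarding in 9am; OffsitePrep in 10am; Sync in 1pm; AllHands in 11am; One-on-one in 12pm.

11am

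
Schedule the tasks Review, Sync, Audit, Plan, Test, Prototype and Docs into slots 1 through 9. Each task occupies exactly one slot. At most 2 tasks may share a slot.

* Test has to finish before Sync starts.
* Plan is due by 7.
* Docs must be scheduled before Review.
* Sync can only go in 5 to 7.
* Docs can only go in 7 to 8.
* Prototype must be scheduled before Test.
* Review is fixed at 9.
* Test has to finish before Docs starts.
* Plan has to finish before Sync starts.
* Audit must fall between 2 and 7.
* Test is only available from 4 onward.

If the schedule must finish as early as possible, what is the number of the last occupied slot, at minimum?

The precedence chain requires at least 4 distinct slots.
With at most 2 per slot and 7 tasks, at least 4 slots are needed.
Review can't be placed before 9, so the schedule must run through at least slot 9.
9 works (last occupied slot: 9): for example Plan=1, Docs=7, Prototype=1, Audit=2, Sync=5, Review=9, Test=4.

slot 9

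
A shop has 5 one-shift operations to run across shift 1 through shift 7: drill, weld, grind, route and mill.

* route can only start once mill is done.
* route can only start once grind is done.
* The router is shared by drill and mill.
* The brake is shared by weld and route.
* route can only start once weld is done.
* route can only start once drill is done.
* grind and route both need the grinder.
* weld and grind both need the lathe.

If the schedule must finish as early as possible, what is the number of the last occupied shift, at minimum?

3

The precedence chain requires at least 2 distinct shifts.
Could 2 shifts be enough, i.e. nothing placed later than shift 2? No: route must come after weld (at shift 1 or later) → {shift 2}; drill must come before route (at shift 2 or earlier) → {shift 1}; mill must come before route (at shift 2 or earlier) → {shift 1}; mill can't share with drill (shift 1) → nothing is left.
So 2 shifts is not enough.
3 works (last occupied shift: shift 3): for example drill in shift 1; route in shift 3; grind in shift 2; weld in shift 1; mill in shift 2.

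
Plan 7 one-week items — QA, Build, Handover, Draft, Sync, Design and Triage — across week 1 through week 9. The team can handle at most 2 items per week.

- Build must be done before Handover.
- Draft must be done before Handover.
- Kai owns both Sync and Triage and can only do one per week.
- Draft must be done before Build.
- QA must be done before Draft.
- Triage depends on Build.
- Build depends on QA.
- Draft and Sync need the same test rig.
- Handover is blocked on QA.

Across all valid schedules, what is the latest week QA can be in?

Downstream work caps QA at week 6.
QA at week 6 is achievable: Sync in week 1, Build in week 8, Triage in week 9, Draft in week 7, QA in week 6, Handover in week 9, Design in week 1.

week 6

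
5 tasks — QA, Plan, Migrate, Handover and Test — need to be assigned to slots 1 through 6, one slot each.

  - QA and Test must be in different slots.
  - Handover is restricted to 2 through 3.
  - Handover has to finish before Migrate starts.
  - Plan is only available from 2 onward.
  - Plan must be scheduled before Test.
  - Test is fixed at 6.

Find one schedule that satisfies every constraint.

QA in 1, Plan in 2, Test in 6, Migrate in 3, Handover in 2

Checking: Plan(2) before Test(6); Handover(2) before Migrate(3); QA(1) != Test(6); Handover=2 in [2,3]; Test=6 in [6,6]; Plan=2 in [2,6].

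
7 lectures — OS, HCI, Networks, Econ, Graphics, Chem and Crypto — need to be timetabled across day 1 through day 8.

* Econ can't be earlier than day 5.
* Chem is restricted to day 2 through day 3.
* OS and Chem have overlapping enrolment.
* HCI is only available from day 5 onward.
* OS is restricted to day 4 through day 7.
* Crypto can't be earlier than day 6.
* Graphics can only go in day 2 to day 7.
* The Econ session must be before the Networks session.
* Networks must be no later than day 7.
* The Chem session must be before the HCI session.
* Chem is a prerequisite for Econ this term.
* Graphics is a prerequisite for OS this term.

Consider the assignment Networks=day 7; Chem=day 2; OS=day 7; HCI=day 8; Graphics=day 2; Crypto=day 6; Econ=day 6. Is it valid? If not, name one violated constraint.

Valid

Chem is a prerequisite for Econ this term — holds.
The Econ session must be before the Networks session — holds.
OS and Chem have overlapping enrolment — holds.
Econ can't be earlier than day 5 — holds.
HCI is only available from day 5 onward — holds.
OS is restricted to day 4 through day 7 — holds.
Networks must be no later than day 7 — holds.
Crypto can't be earlier than day 6 — holds.
Chem is restricted to day 2 through day 3 — holds.
Graphics is a prerequisite for OS this term — holds.
Graphics can only go in day 2 to day 7 — holds.
The Chem session must be before the HCI session — holds.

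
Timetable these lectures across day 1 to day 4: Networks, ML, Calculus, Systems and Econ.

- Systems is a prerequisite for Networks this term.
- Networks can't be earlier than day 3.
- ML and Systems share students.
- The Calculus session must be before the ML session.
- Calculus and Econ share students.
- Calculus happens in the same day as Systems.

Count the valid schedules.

Splitting on Networks: it can be day 3 (15), day 4 (18). Listing each branch's schedules as (ML, Calculus, Systems, Econ) by day number:
Networks=day 3: (2,1,1,2) (2,1,1,3) (2,1,1,4) (3,1,1,2) (3,1,1,3) (3,1,1,4) (3,2,2,1) (3,2,2,3) (3,2,2,4) (4,1,1,2) (4,1,1,3) (4,1,1,4) (4,2,2,1) (4,2,2,3) (4,2,2,4) — 15.
Networks=day 4: (2,1,1,2) (2,1,1,3) (2,1,1,4) (3,1,1,2) (3,1,1,3) (3,1,1,4) (3,2,2,1) (3,2,2,3) (3,2,2,4) (4,1,1,2) (4,1,1,3) (4,1,1,4) (4,2,2,1) (4,2,2,3) (4,2,2,4) (4,3,3,1) (4,3,3,2) (4,3,3,4) — 18.
Summing: 15 + 18 = 33.

33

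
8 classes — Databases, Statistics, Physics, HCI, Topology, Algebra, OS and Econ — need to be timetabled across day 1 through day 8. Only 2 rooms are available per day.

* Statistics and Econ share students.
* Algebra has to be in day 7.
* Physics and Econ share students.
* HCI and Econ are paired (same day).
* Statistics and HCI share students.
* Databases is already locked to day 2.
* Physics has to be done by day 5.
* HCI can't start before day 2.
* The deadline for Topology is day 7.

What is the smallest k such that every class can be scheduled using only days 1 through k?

With at most 2 per day and 8 classes, at least 4 days are needed.
Algebra can't be placed before day 7, so the schedule must run through at least day 7.
7 works (last occupied day: day 7): for example Statistics -> day 1, Topology -> day 2, Databases -> day 2, OS -> day 4, HCI -> day 3, Algebra -> day 7, Physics -> day 1, Econ -> day 3.

7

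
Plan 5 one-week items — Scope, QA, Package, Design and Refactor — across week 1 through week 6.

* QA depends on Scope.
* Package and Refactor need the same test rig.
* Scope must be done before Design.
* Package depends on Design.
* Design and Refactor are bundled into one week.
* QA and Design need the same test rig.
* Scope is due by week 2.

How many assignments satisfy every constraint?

58

Splitting on Scope: it can be week 1 (40), week 2 (18). Listing each branch's schedules as (QA, Package, Design, Refactor) by week number:
Scope=week 1: (2,4,3,3) (2,5,3,3) (2,5,4,4) (2,6,3,3) (2,6,4,4) (2,6,5,5) (3,3,2,2) (3,4,2,2) (3,5,2,2) (3,5,4,4) (3,6,2,2) (3,6,4,4) (3,6,5,5) (4,3,2,2) (4,4,2,2) (4,4,3,3) (4,5,2,2) (4,5,3,3) (4,6,2,2) (4,6,3,3) (4,6,5,5) (5,3,2,2) (5,4,2,2) (5,4,3,3) (5,5,2,2) (5,5,3,3) (5,5,4,4) (5,6,2,2) (5,6,3,3) (5,6,4,4) (6,3,2,2) (6,4,2,2) (6,4,3,3) (6,5,2,2) (6,5,3,3) (6,5,4,4) (6,6,2,2) (6,6,3,3) (6,6,4,4) (6,6,5,5) — 40.
Scope=week 2: (3,5,4,4) (3,6,4,4) (3,6,5,5) (4,4,3,3) (4,5,3,3) (4,6,3,3) (4,6,5,5) (5,4,3,3) (5,5,3,3) (5,5,4,4) (5,6,3,3) (5,6,4,4) (6,4,3,3) (6,5,3,3) (6,5,4,4) (6,6,3,3) (6,6,4,4) (6,6,5,5) — 18.
Summing: 40 + 18 = 58.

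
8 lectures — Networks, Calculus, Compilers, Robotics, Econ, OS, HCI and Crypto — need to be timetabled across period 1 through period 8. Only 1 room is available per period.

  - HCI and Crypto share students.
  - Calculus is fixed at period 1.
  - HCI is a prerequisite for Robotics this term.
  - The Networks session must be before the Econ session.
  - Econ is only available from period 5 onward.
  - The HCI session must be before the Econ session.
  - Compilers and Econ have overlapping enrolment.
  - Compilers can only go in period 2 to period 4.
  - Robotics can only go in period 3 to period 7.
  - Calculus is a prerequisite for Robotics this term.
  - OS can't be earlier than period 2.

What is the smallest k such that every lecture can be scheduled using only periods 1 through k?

8

The precedence chain requires at least 2 distinct periods.
With at most 1 per period and 8 lectures, at least 8 periods are needed.
Econ can't be placed before period 5, so the schedule must run through at least period 5.
8 works (last occupied period: period 8): for example Crypto in period 8; Calculus in period 1; OS in period 7; Networks in period 4; Compilers in period 2; Econ in period 5; Robotics in period 6; HCI in period 3.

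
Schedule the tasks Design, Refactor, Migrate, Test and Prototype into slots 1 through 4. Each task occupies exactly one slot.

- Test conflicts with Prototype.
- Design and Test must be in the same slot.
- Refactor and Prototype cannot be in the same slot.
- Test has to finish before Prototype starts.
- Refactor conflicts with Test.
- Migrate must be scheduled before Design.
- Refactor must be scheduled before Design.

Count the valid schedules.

6

Splitting on Design: it can be 2 (2), 3 (4). Listing each branch's schedules as (Refactor, Migrate, Test, Prototype):
Design=2: (1,1,2,3) (1,1,2,4) — 2.
Design=3: (1,1,3,4) (1,2,3,4) (2,1,3,4) (2,2,3,4) — 4.
Summing: 2 + 4 = 6.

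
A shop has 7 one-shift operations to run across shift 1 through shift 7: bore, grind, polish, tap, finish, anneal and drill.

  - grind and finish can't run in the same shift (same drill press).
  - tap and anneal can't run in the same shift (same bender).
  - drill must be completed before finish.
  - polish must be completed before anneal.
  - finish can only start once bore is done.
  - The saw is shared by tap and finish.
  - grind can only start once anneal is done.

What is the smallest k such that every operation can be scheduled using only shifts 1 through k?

3 shifts

The precedence chain requires at least 3 distinct shifts.
3 works (last occupied shift: shift 3): for example drill=shift 1; anneal=shift 2; tap=shift 1; grind=shift 3; finish=shift 2; polish=shift 1; bore=shift 1.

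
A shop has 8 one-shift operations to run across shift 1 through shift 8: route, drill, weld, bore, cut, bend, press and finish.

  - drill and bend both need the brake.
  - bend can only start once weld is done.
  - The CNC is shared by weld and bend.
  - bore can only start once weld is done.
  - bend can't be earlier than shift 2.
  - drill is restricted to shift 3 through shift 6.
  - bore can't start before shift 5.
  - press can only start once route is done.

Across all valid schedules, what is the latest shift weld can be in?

shift 7

Downstream work caps weld at shift 7.
weld at shift 7 is achievable: weld=shift 7; route=shift 1; bore=shift 8; drill=shift 3; finish=shift 1; bend=shift 8; press=shift 2; cut=shift 1.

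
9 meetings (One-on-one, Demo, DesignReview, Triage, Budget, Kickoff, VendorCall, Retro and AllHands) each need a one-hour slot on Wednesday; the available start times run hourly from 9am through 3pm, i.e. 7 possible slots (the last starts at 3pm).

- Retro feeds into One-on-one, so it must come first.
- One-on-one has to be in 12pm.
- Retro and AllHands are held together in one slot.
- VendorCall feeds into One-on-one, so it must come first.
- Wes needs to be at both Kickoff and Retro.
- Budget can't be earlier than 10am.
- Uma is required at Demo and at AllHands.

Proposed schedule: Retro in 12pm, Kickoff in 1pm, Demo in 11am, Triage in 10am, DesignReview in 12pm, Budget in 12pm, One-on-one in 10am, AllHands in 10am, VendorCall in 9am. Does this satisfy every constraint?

Uma is required at Demo and at AllHands — holds.
VendorCall feeds into One-on-one, so it must come first — holds.
Retro and AllHands are held together in one slot — violated.
Retro feeds into One-on-one, so it must come first — violated.
One-on-one has to be in 12pm — violated.
Wes needs to be at both Kickoff and Retro — holds.
Budget can't be earlier than 10am — holds.

Invalid. Retro feeds into One-on-one, so it must come first.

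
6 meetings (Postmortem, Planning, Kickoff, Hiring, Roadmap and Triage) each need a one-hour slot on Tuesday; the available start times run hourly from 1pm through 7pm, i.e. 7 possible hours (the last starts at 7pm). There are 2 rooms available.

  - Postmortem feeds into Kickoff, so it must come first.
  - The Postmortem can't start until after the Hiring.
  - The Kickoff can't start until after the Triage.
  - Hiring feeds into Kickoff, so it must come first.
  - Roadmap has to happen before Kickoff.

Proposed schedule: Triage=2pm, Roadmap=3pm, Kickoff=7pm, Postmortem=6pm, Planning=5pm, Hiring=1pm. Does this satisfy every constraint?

Yes, all constraints hold

There are 2 rooms available — holds.
Hiring feeds into Kickoff, so it must come first — holds.
The Kickoff can't start until after the Triage — holds.
Postmortem feeds into Kickoff, so it must come first — holds.
The Postmortem can't start until after the Hiring — holds.
Roadmap has to happen before Kickoff — holds.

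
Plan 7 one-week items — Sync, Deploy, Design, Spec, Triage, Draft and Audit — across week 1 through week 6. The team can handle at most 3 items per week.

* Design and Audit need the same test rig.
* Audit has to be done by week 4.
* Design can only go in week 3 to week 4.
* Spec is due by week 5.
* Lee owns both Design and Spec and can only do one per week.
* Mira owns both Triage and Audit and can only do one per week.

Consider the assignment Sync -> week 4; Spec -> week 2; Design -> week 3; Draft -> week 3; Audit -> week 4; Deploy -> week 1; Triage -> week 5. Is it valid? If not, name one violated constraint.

Valid

Spec is due by week 5 — holds.
The team can handle at most 3 items per week — holds.
Mira owns both Triage and Audit and can only do one per week — holds.
Design can only go in week 3 to week 4 — holds.
Design and Audit need the same test rig — holds.
Audit has to be done by week 4 — holds.
Lee owns both Design and Spec and can only do one per week — holds.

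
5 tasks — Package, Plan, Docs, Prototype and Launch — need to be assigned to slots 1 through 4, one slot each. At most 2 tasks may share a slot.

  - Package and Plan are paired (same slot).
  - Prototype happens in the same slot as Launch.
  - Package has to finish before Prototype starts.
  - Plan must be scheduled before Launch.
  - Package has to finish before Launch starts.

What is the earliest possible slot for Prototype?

Precedence pushes Prototype to at least 2.
Prototype at 2 is achievable: Launch -> 2; Plan -> 1; Docs -> 3; Prototype -> 2; Package -> 1.

2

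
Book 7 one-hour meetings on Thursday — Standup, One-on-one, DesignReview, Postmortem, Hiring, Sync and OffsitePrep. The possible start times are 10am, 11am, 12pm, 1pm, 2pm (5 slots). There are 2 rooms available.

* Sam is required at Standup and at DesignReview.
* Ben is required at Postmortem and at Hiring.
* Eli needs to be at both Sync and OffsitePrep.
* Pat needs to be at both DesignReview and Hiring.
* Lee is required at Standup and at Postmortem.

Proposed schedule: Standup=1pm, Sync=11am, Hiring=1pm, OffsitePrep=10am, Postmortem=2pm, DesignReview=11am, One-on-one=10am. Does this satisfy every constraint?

Yes

Lee is required at Standup and at Postmortem — holds.
Ben is required at Postmortem and at Hiring — holds.
There are 2 rooms available — holds.
Sam is required at Standup and at DesignReview — holds.
Eli needs to be at both Sync and OffsitePrep — holds.
Pat needs to be at both DesignReview and Hiring — holds.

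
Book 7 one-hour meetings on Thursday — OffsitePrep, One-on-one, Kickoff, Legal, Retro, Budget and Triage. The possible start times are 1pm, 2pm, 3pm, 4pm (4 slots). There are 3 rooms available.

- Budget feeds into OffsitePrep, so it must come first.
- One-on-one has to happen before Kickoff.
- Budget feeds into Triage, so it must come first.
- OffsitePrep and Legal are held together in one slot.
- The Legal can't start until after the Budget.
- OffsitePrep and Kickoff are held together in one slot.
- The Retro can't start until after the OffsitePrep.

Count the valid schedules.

10

Splitting on OffsitePrep: it can be 2pm (4), 3pm (6). Listing each branch's schedules as (One-on-one, Kickoff, Legal, Retro, Budget, Triage):
OffsitePrep=2pm: (1pm,2pm,2pm,3pm,1pm,3pm) (1pm,2pm,2pm,3pm,1pm,4pm) (1pm,2pm,2pm,4pm,1pm,3pm) (1pm,2pm,2pm,4pm,1pm,4pm) — 4.
OffsitePrep=3pm: (1pm,3pm,3pm,4pm,1pm,2pm) (1pm,3pm,3pm,4pm,1pm,4pm) (1pm,3pm,3pm,4pm,2pm,4pm) (2pm,3pm,3pm,4pm,1pm,2pm) (2pm,3pm,3pm,4pm,1pm,4pm) (2pm,3pm,3pm,4pm,2pm,4pm) — 6.
Summing: 4 + 6 = 10.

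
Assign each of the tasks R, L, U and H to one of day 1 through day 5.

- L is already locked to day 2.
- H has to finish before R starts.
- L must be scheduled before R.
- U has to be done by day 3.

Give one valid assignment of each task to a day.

U in day 1; R in day 3; H in day 1; L in day 2

Checking: H(day 1) before R(day 3); L(day 2) before R(day 3); L=day 2 in [day 2,day 2]; U=day 1 in [day 1,day 3].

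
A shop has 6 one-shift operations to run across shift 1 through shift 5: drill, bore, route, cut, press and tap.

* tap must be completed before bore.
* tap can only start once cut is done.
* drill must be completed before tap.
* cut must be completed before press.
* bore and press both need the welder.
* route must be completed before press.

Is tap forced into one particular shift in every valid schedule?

No

tap can be shift 2 (e.g. press -> shift 2, bore -> shift 3, route -> shift 1, cut -> shift 1, drill -> shift 1, tap -> shift 2) or shift 3 (e.g. cut -> shift 1; press -> shift 2; tap -> shift 3; drill -> shift 1; route -> shift 1; bore -> shift 4).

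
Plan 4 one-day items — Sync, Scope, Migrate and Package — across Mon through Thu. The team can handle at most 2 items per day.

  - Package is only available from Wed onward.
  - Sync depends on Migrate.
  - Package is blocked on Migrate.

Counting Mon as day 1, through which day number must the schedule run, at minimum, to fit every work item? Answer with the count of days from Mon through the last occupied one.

The precedence chain requires at least 2 distinct days.
With at most 2 per day and 4 work items, at least 2 days are needed.
Package can't be placed before Wed — that is day 3 counting from Mon — so the schedule must run through at least 3 days.
3 works (last occupied day: Wed): for example Sync in Tue; Scope in Mon; Package in Wed; Migrate in Mon.

3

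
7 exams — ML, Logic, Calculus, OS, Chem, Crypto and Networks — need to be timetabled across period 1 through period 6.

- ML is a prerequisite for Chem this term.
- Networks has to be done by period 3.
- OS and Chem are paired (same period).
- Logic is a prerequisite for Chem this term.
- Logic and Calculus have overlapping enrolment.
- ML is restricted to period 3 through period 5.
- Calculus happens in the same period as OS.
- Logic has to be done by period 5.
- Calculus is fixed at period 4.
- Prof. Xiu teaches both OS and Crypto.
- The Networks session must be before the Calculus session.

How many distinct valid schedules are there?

Splitting on Logic: it can be period 1 (15), period 2 (15), period 3 (15). Listing each branch's schedules as (ML, Calculus, OS, Chem, Crypto, Networks) by period number:
Logic=period 1: (3,4,4,4,1,1) (3,4,4,4,1,2) (3,4,4,4,1,3) (3,4,4,4,2,1) (3,4,4,4,2,2) (3,4,4,4,2,3) (3,4,4,4,3,1) (3,4,4,4,3,2) (3,4,4,4,3,3) (3,4,4,4,5,1) (3,4,4,4,5,2) (3,4,4,4,5,3) (3,4,4,4,6,1) (3,4,4,4,6,2) (3,4,4,4,6,3) — 15.
Logic=period 2: (3,4,4,4,1,1) (3,4,4,4,1,2) (3,4,4,4,1,3) (3,4,4,4,2,1) (3,4,4,4,2,2) (3,4,4,4,2,3) (3,4,4,4,3,1) (3,4,4,4,3,2) (3,4,4,4,3,3) (3,4,4,4,5,1) (3,4,4,4,5,2) (3,4,4,4,5,3) (3,4,4,4,6,1) (3,4,4,4,6,2) (3,4,4,4,6,3) — 15.
Logic=period 3: (3,4,4,4,1,1) (3,4,4,4,1,2) (3,4,4,4,1,3) (3,4,4,4,2,1) (3,4,4,4,2,2) (3,4,4,4,2,3) (3,4,4,4,3,1) (3,4,4,4,3,2) (3,4,4,4,3,3) (3,4,4,4,5,1) (3,4,4,4,5,2) (3,4,4,4,5,3) (3,4,4,4,6,1) (3,4,4,4,6,2) (3,4,4,4,6,3) — 15.
Summing: 15 + 15 + 15 = 45.

45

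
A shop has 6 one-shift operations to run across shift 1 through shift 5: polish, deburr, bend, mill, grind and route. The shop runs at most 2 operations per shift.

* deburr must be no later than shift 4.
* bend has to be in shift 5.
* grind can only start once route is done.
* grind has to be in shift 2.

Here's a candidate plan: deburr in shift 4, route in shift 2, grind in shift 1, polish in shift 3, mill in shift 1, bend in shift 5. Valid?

No. grind can only start once route is done is not satisfied.

The shop runs at most 2 operations per shift — holds.
deburr must be no later than shift 4 — holds.
grind can only start once route is done — violated.
grind has to be in shift 2 — violated.
bend has to be in shift 5 — holds.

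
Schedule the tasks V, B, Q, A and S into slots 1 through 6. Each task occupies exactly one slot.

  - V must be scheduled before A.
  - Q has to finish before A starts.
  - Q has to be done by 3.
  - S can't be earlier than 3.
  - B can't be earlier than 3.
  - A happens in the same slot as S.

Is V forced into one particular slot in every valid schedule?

V can be 1 (e.g. S -> 3; B -> 3; A -> 3; V -> 1; Q -> 1) or 2 (e.g. S=3; Q=1; A=3; V=2; B=3).

No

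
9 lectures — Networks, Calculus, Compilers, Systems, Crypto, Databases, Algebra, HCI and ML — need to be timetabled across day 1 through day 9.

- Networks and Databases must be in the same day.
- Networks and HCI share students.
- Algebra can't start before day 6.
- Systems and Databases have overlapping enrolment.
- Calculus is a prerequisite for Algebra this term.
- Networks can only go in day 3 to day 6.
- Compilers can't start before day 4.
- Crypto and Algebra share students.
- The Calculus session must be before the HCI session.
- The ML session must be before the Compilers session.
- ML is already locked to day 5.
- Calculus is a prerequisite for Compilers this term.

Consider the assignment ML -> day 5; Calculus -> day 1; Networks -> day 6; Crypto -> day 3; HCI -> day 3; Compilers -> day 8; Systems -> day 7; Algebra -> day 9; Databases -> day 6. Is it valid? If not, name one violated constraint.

The ML session must be before the Compilers session — holds.
Algebra can't start before day 6 — holds.
Calculus is a prerequisite for Compilers this term — holds.
Systems and Databases have overlapping enrolment — holds.
ML is already locked to day 5 — holds.
The Calculus session must be before the HCI session — holds.
Networks and Databases must be in the same day — holds.
Calculus is a prerequisite for Algebra this term — holds.
Compilers can't start before day 4 — holds.
Networks and HCI share students — holds.
Networks can only go in day 3 to day 6 — holds.
Crypto and Algebra share students — holds.

Valid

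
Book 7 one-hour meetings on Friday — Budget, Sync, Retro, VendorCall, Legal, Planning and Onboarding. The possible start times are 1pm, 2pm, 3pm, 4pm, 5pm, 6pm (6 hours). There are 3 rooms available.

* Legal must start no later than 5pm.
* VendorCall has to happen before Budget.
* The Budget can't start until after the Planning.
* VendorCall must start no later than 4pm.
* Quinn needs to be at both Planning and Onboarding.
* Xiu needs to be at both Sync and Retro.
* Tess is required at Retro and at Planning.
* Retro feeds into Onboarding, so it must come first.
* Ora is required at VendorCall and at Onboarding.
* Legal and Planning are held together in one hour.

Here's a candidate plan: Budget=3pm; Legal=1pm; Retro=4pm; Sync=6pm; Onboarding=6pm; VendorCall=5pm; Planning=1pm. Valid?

Invalid. VendorCall must start no later than 4pm.

Retro feeds into Onboarding, so it must come first — holds.
Ora is required at VendorCall and at Onboarding — holds.
There are 3 rooms available — holds.
VendorCall has to happen before Budget — violated.
Legal and Planning are held together in one hour — holds.
Quinn needs to be at both Planning and Onboarding — holds.
Xiu needs to be at both Sync and Retro — holds.
VendorCall must start no later than 4pm — violated.
Tess is required at Retro and at Planning — holds.
The Budget can't start until after the Planning — holds.
Legal must start no later than 5pm — holds.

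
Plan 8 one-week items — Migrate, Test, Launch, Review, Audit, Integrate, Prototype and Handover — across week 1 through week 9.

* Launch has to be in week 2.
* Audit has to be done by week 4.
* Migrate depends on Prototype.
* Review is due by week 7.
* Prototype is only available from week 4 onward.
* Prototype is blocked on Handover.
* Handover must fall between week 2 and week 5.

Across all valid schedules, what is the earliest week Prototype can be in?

week 4

Prototype is available from week 4; downstream work caps Prototype at week 8.
Prototype at week 4 is achievable: Migrate in week 5, Review in week 1, Test in week 1, Integrate in week 1, Handover in week 2, Audit in week 1, Launch in week 2, Prototype in week 4.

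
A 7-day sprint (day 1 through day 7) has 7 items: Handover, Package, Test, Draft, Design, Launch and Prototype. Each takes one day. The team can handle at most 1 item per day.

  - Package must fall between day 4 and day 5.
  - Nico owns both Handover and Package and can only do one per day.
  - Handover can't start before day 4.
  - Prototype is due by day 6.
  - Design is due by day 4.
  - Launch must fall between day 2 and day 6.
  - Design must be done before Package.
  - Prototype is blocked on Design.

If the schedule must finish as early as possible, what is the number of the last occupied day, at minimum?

The precedence chain requires at least 2 distinct days.
With at most 1 per day and 7 work items, at least 7 days are needed.
Handover can't be placed before day 4, so the schedule must run through at least day 4.
7 works (last occupied day: day 7): for example Design=day 1; Draft=day 7; Handover=day 5; Package=day 4; Prototype=day 3; Launch=day 2; Test=day 6.

day 7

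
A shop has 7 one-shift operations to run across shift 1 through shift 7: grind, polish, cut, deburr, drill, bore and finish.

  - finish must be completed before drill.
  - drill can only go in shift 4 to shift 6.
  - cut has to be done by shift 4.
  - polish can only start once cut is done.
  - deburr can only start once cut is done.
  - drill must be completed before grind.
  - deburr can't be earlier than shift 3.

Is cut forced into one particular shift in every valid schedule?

No

cut can be shift 1 (e.g. bore=shift 1; grind=shift 5; deburr=shift 3; polish=shift 2; drill=shift 4; finish=shift 1; cut=shift 1) or shift 2 (e.g. polish in shift 3, bore in shift 1, deburr in shift 3, drill in shift 4, cut in shift 2, grind in shift 5, finish in shift 1).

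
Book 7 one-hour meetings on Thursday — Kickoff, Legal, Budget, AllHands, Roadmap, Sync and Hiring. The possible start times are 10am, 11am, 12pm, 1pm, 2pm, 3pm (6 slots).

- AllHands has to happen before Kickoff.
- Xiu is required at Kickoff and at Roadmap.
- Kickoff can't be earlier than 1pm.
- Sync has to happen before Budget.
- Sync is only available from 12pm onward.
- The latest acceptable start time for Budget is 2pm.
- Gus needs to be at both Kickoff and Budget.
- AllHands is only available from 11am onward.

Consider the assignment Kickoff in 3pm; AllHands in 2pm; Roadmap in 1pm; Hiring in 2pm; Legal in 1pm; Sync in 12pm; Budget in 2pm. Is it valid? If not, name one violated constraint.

Valid

Gus needs to be at both Kickoff and Budget — holds.
AllHands has to happen before Kickoff — holds.
Xiu is required at Kickoff and at Roadmap — holds.
Kickoff can't be earlier than 1pm — holds.
Sync is only available from 12pm onward — holds.
AllHands is only available from 11am onward — holds.
Sync has to happen before Budget — holds.
The latest acceptable start time for Budget is 2pm — holds.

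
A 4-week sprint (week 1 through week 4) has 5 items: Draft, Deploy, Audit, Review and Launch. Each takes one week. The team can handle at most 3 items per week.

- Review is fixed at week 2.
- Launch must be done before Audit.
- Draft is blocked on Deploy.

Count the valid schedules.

36

Splitting on Draft: it can be week 2 (6), week 3 (12), week 4 (18). Listing each branch's schedules as (Deploy, Audit, Review, Launch) by week number:
Draft=week 2: (1,2,2,1) (1,3,2,1) (1,3,2,2) (1,4,2,1) (1,4,2,2) (1,4,2,3) — 6.
Draft=week 3: (1,2,2,1) (1,3,2,1) (1,3,2,2) (1,4,2,1) (1,4,2,2) (1,4,2,3) (2,2,2,1) (2,3,2,1) (2,3,2,2) (2,4,2,1) (2,4,2,2) (2,4,2,3) — 12.
Draft=week 4: (1,2,2,1) (1,3,2,1) (1,3,2,2) (1,4,2,1) (1,4,2,2) (1,4,2,3) (2,2,2,1) (2,3,2,1) (2,3,2,2) (2,4,2,1) (2,4,2,2) (2,4,2,3) (3,2,2,1) (3,3,2,1) (3,3,2,2) (3,4,2,1) (3,4,2,2) (3,4,2,3) — 18.
Summing: 6 + 12 + 18 = 36.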